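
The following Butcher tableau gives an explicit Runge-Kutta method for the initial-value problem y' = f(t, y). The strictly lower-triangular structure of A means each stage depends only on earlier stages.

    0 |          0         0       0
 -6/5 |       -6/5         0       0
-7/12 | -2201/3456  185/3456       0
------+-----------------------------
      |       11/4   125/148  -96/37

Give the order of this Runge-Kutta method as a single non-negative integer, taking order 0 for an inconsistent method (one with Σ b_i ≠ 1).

3

b = (11/4, 125/148, -96/37)
c = (0, -6/5, -7/12)
Ac = (0, 0, -37/576)
Σ b_i: 11/4·1 + 125/148·1 + (-96/37)·1 = 1 ✓
b·c: 125/148·(-6/5) + (-96/37)·(-7/12) = 1/2 ✓
b·c²: 125/148·36/25 + (-96/37)·49/144 = 1/3 ✓
b·Ac: (-96/37)·(-37/576) = 1/6 ✓; 3 stages ⇒ order 3.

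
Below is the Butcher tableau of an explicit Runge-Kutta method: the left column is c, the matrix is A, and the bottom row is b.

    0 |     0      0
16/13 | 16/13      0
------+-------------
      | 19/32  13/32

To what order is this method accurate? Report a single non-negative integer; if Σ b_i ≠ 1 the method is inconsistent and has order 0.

2

b = (19/32, 13/32)
c = (0, 16/13)
Σ b_i: 19/32·1 + 13/32·1 = 1 ✓
b·c: 13/32·16/13 = 1/2 ✓; 2 stages ⇒ order 2.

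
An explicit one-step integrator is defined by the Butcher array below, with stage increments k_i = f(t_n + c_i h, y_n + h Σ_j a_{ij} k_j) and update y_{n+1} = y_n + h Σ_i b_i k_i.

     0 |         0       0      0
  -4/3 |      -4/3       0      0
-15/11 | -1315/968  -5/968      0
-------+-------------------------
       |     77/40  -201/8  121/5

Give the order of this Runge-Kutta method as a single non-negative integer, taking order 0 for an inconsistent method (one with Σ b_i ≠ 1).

b = (77/40, -201/8, 121/5)
c = (0, -4/3, -15/11)
Ac = (0, 0, 5/726)
Σ b_i: 77/40·1 + (-201/8)·1 + 121/5·1 = 1 ✓
b·c: (-201/8)·(-4/3) + 121/5·(-15/11) = 1/2 ✓
b·c²: (-201/8)·16/9 + 121/5·225/121 = 1/3 ✓
b·Ac: 121/5·5/726 = 1/6 ✓; 3 stages ⇒ order 3.

3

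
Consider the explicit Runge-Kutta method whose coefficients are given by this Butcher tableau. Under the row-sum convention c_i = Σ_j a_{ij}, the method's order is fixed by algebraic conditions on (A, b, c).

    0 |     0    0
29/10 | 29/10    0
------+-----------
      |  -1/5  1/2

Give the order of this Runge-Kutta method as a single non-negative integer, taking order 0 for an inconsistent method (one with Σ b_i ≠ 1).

b = (-1/5, 1/2)
c = (0, 29/10)
Σ b_i: (-1/5)·1 + 1/2·1 = 3/10 ≠ 1 ⇒ order 0.

0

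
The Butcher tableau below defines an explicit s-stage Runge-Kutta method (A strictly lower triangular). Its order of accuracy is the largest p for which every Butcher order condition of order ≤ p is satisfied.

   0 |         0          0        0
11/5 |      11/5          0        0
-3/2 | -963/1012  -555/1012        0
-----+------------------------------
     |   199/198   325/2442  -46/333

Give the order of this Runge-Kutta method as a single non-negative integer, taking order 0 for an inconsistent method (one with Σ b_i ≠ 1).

b = (199/198, 325/2442, -46/333)
c = (0, 11/5, -3/2)
Ac = (0, 0, -111/92)
Σ b_i: 199/198·1 + 325/2442·1 + (-46/333)·1 = 1 ✓
b·c: 325/2442·11/5 + (-46/333)·(-3/2) = 1/2 ✓
b·c²: 325/2442·121/25 + (-46/333)·9/4 = 1/3 ✓
b·Ac: (-46/333)·(-111/92) = 1/6 ✓; 3 stages ⇒ order 3.

3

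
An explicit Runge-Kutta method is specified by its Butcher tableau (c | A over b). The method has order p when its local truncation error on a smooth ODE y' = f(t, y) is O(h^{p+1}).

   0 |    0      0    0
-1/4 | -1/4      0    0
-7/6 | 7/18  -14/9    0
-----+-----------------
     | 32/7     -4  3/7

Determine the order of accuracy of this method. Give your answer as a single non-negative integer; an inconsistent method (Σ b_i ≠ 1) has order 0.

3

b = (32/7, -4, 3/7)
c = (0, -1/4, -7/6)
Ac = (0, 0, 7/18)
Σ b_i: 32/7·1 + (-4)·1 + 3/7·1 = 1 ✓
b·c: (-4)·(-1/4) + 3/7·(-7/6) = 1/2 ✓
b·c²: (-4)·1/16 + 3/7·49/36 = 1/3 ✓
b·Ac: 3/7·7/18 = 1/6 ✓; 3 stages ⇒ order 3.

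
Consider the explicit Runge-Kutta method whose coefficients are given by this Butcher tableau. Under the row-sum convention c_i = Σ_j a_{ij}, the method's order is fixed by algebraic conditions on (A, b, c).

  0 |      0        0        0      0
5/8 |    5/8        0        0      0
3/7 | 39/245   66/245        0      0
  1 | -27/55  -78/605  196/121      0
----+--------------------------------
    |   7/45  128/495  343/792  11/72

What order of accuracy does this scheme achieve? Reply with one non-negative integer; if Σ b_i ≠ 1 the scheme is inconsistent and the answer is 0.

4

b = (7/45, 128/495, 343/792, 11/72)
c = (0, 5/8, 3/7, 1)
Ac = (0, 0, 33/196, 27/44)
Σ b_i: 7/45·1 + 128/495·1 + 343/792·1 + 11/72·1 = 1 ✓
b·c: 128/495·5/8 + 343/792·3/7 + 11/72·1 = 1/2 ✓
b·c²: 128/495·25/64 + 343/792·9/49 + 11/72·1 = 1/3 ✓
b·Ac: 343/792·33/196 + 11/72·27/44 = 1/6 ✓
b·c³: 128/495·125/512 + 343/792·27/343 + 11/72·1 = 1/4 ✓
b·(c∘Ac): 343/792·99/1372 + 11/72·27/44 = 1/8 ✓
b·Ac²: 343/792·165/1568 + 11/72·87/352 = 1/12 ✓
b·A²c: 11/72·3/11 = 1/24 ✓; 4 stages ⇒ order 4.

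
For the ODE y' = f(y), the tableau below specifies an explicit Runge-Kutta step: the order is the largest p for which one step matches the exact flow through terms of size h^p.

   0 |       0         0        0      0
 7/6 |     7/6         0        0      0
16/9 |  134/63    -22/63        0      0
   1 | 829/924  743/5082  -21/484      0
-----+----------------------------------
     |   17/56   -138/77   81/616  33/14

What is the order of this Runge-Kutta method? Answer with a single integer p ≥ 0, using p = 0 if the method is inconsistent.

4

b = (17/56, -138/77, 81/616, 33/14)
c = (0, 7/6, 16/9, 1)
Ac = (0, 0, -11/27, 37/396)
Σ b_i: 17/56·1 + (-138/77)·1 + 81/616·1 + 33/14·1 = 1 ✓
b·c: (-138/77)·7/6 + 81/616·16/9 + 33/14·1 = 1/2 ✓
b·c²: (-138/77)·49/36 + 81/616·256/81 + 33/14·1 = 1/3 ✓
b·Ac: 81/616·(-11/27) + 33/14·37/396 = 1/6 ✓
b·c³: (-138/77)·343/216 + 81/616·4096/729 + 33/14·1 = 1/4 ✓
b·(c∘Ac): 81/616·(-176/243) + 33/14·37/396 = 1/8 ✓
b·Ac²: 81/616·(-77/162) + 33/14·49/792 = 1/12 ✓
b·A²c: 33/14·7/396 = 1/24 ✓; 4 stages ⇒ order 4.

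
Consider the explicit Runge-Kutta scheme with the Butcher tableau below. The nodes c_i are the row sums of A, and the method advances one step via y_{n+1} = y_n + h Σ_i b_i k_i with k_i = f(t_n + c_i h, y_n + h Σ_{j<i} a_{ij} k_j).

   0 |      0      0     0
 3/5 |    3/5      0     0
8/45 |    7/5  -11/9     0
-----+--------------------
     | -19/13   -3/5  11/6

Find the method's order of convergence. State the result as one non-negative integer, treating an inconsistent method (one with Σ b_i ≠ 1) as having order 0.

b = (-19/13, -3/5, 11/6)
c = (0, 3/5, 8/45)
Ac = (0, 0, -11/15)
Σ b_i: (-19/13)·1 + (-3/5)·1 + 11/6·1 = -89/390 ≠ 1 ⇒ order 0.

0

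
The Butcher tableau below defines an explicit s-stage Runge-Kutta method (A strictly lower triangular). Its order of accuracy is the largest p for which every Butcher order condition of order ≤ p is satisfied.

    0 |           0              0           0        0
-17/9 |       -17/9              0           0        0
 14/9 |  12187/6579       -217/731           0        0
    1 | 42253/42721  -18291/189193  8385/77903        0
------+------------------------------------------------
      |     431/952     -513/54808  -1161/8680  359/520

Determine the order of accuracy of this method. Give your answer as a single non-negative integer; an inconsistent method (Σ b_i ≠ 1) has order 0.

4

b = (431/952, -513/54808, -1161/8680, 359/520)
c = (0, -17/9, 14/9, 1)
Ac = (0, 0, 217/387, 377/1077)
Σ b_i: 431/952·1 + (-513/54808)·1 + (-1161/8680)·1 + 359/520·1 = 1 ✓
b·c: (-513/54808)·(-17/9) + (-1161/8680)·14/9 + 359/520·1 = 1/2 ✓
b·c²: (-513/54808)·289/81 + (-1161/8680)·196/81 + 359/520·1 = 1/3 ✓
b·Ac: (-1161/8680)·217/387 + 359/520·377/1077 = 1/6 ✓
b·c³: (-513/54808)·(-4913/729) + (-1161/8680)·2744/729 + 359/520·1 = 1/4 ✓
b·(c∘Ac): (-1161/8680)·3038/3483 + 359/520·377/1077 = 1/8 ✓
b·Ac²: (-1161/8680)·(-3689/3483) + 359/520·(-91/1077) = 1/12 ✓
b·A²c: 359/520·65/1077 = 1/24 ✓; 4 stages ⇒ order 4.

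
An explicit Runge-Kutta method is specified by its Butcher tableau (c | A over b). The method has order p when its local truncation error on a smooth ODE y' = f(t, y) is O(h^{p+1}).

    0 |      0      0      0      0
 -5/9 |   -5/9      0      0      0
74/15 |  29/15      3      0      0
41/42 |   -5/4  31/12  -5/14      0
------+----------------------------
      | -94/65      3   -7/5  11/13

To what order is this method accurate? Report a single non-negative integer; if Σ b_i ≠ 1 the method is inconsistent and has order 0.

b = (-94/65, 3, -7/5, 11/13)
c = (0, -5/9, 74/15, 41/42)
Ac = (0, 0, -5/3, -2417/756)
Σ b_i: (-94/65)·1 + 3·1 + (-7/5)·1 + 11/13·1 = 1 ✓
b·c: 3·(-5/9) + (-7/5)·74/15 + 11/13·41/42 = -105751/13650 ≠ 1/2 ⇒ order 1.

1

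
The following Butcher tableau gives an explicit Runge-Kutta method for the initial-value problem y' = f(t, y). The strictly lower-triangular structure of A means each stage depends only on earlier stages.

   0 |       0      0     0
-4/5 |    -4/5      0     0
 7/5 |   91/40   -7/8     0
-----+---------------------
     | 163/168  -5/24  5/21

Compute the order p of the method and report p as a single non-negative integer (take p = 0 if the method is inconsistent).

b = (163/168, -5/24, 5/21)
c = (0, -4/5, 7/5)
Ac = (0, 0, 7/10)
Σ b_i: 163/168·1 + (-5/24)·1 + 5/21·1 = 1 ✓
b·c: (-5/24)·(-4/5) + 5/21·7/5 = 1/2 ✓
b·c²: (-5/24)·16/25 + 5/21·49/25 = 1/3 ✓
b·Ac: 5/21·7/10 = 1/6 ✓; 3 stages ⇒ order 3.

3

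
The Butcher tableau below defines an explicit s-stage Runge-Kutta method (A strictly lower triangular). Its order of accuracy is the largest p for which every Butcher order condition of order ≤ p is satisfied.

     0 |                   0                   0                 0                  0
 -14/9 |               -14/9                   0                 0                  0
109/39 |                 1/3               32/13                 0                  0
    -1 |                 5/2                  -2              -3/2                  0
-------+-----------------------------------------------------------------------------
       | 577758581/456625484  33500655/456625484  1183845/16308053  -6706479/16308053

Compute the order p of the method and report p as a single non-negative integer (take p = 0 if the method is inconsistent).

3

b = (577758581/456625484, 33500655/456625484, 1183845/16308053, -6706479/16308053)
c = (0, -14/9, 109/39, -1)
Ac = (0, 0, -448/117, -253/234)
Σ b_i: 577758581/456625484·1 + 33500655/456625484·1 + 1183845/16308053·1 + (-6706479/16308053)·1 = 1 ✓
b·c: 33500655/456625484·(-14/9) + 1183845/16308053·109/39 + (-6706479/16308053)·(-1) = 1/2 ✓
b·c²: 33500655/456625484·196/81 + 1183845/16308053·11881/1521 + (-6706479/16308053)·1 = 1/3 ✓
b·Ac: 1183845/16308053·(-448/117) + (-6706479/16308053)·(-253/234) = 1/6 ✓
b·c³: 33500655/456625484·(-2744/729) + 1183845/16308053·1295029/59319 + (-6706479/16308053)·(-1) = 9844917664/5724126603 ≠ 1/4 ⇒ order 3.
b·(c∘Ac): 1183845/16308053·(-48832/4563) + (-6706479/16308053)·253/234 = -358563839/293544954 ≠ 1/8
b·Ac²: 1183845/16308053·6272/1053 + (-6706479/16308053)·(-453283/27378) = 82897048523/11448253206 ≠ 1/12
b·A²c: (-6706479/16308053)·224/39 = -38519264/16308053 ≠ 1/24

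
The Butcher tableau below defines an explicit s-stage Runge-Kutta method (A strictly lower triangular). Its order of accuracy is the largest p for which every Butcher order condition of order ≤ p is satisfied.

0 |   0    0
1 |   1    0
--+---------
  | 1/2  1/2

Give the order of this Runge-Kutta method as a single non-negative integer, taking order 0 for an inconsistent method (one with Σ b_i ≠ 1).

b = (1/2, 1/2)
c = (0, 1)
Σ b_i: 1/2·1 + 1/2·1 = 1 ✓
b·c: 1/2·1 = 1/2 ✓; 2 stages ⇒ order 2.

2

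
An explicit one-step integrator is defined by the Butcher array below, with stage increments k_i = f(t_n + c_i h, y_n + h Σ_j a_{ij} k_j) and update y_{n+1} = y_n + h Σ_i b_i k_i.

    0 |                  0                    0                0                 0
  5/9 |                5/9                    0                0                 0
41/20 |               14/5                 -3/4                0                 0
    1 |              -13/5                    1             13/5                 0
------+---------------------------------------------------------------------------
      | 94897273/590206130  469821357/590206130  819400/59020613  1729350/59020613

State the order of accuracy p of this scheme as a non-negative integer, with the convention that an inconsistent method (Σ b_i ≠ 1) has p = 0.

b = (94897273/590206130, 469821357/590206130, 819400/59020613, 1729350/59020613)
c = (0, 5/9, 41/20, 1)
Ac = (0, 0, -5/12, 5297/900)
Σ b_i: 94897273/590206130·1 + 469821357/590206130·1 + 819400/59020613·1 + 1729350/59020613·1 = 1 ✓
b·c: 469821357/590206130·5/9 + 819400/59020613·41/20 + 1729350/59020613·1 = 1/2 ✓
b·c²: 469821357/590206130·25/81 + 819400/59020613·1681/400 + 1729350/59020613·1 = 1/3 ✓
b·Ac: 819400/59020613·(-5/12) + 1729350/59020613·5297/900 = 1/6 ✓
b·c³: 469821357/590206130·125/729 + 819400/59020613·68921/8000 + 1729350/59020613·1 = 18192065599/63742262040 ≠ 1/4 ⇒ order 3.
b·(c∘Ac): 819400/59020613·(-41/48) + 1729350/59020613·5297/900 = 28434844/177061839 ≠ 1/8
b·Ac²: 819400/59020613·(-25/108) + 1729350/59020613·1820093/162000 = 20779002197/63742262040 ≠ 1/12
b·A²c: 1729350/59020613·(-13/12) = -3746925/118041226 ≠ 1/24

3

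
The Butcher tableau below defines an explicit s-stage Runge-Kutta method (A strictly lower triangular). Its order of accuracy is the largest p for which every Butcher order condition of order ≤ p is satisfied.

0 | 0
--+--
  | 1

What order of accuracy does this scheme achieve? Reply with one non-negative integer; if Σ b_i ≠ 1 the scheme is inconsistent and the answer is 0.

1

b = (1)
c = (0)
Σ b_i: 1·1 = 1 ✓; 1 stage ⇒ order 1.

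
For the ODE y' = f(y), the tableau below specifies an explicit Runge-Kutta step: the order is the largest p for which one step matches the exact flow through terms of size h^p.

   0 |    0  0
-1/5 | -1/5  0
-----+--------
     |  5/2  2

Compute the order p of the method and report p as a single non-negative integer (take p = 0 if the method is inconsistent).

0

b = (5/2, 2)
c = (0, -1/5)
Σ b_i: 5/2·1 + 2·1 = 9/2 ≠ 1 ⇒ order 0.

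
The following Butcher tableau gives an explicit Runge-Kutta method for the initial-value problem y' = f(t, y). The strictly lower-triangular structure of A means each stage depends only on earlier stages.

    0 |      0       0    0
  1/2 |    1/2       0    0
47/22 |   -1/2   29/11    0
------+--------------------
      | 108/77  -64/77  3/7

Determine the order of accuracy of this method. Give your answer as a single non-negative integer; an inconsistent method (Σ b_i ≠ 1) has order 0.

b = (108/77, -64/77, 3/7)
c = (0, 1/2, 47/22)
Ac = (0, 0, 29/22)
Σ b_i: 108/77·1 + (-64/77)·1 + 3/7·1 = 1 ✓
b·c: (-64/77)·1/2 + 3/7·47/22 = 1/2 ✓
b·c²: (-64/77)·1/4 + 3/7·2209/484 = 5923/3388 ≠ 1/3 ⇒ order 2.
b·Ac: 3/7·29/22 = 87/154 ≠ 1/6

2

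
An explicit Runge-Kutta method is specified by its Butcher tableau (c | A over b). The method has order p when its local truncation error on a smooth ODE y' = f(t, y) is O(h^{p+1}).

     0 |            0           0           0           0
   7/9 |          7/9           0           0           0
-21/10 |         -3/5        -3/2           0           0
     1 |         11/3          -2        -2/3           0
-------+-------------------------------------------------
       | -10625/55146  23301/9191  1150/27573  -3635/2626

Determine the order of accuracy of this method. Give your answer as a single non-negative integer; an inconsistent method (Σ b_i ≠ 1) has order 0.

b = (-10625/55146, 23301/9191, 1150/27573, -3635/2626)
c = (0, 7/9, -21/10, 1)
Ac = (0, 0, -7/6, -7/45)
Σ b_i: (-10625/55146)·1 + 23301/9191·1 + 1150/27573·1 + (-3635/2626)·1 = 1 ✓
b·c: 23301/9191·7/9 + 1150/27573·(-21/10) + (-3635/2626)·1 = 1/2 ✓
b·c²: 23301/9191·49/81 + 1150/27573·441/100 + (-3635/2626)·1 = 1/3 ✓
b·Ac: 1150/27573·(-7/6) + (-3635/2626)·(-7/45) = 1/6 ✓
b·c³: 23301/9191·343/729 + 1150/27573·(-9261/1000) + (-3635/2626)·1 = -409571/709020 ≠ 1/4 ⇒ order 3.
b·(c∘Ac): 1150/27573·49/20 + (-3635/2626)·(-7/45) = 3752/11817 ≠ 1/8
b·Ac²: 1150/27573·(-49/54) + (-3635/2626)·(-16807/4050) = 4046063/709020 ≠ 1/12
b·A²c: (-3635/2626)·7/9 = -25445/23634 ≠ 1/24

3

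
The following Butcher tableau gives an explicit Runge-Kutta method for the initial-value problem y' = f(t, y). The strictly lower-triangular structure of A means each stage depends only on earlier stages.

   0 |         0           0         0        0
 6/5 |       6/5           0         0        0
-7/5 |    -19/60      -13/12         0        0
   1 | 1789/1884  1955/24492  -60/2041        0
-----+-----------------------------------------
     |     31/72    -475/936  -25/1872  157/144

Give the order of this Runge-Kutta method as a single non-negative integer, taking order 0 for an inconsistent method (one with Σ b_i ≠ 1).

b = (31/72, -475/936, -25/1872, 157/144)
c = (0, 6/5, -7/5, 1)
Ac = (0, 0, -13/10, 43/314)
Σ b_i: 31/72·1 + (-475/936)·1 + (-25/1872)·1 + 157/144·1 = 1 ✓
b·c: (-475/936)·6/5 + (-25/1872)·(-7/5) + 157/144·1 = 1/2 ✓
b·c²: (-475/936)·36/25 + (-25/1872)·49/25 + 157/144·1 = 1/3 ✓
b·Ac: (-25/1872)·(-13/10) + 157/144·43/314 = 1/6 ✓
b·c³: (-475/936)·216/125 + (-25/1872)·(-343/125) + 157/144·1 = 1/4 ✓
b·(c∘Ac): (-25/1872)·91/50 + 157/144·43/314 = 1/8 ✓
b·Ac²: (-25/1872)·(-39/25) + 157/144·9/157 = 1/12 ✓
b·A²c: 157/144·6/157 = 1/24 ✓; 4 stages ⇒ order 4.

4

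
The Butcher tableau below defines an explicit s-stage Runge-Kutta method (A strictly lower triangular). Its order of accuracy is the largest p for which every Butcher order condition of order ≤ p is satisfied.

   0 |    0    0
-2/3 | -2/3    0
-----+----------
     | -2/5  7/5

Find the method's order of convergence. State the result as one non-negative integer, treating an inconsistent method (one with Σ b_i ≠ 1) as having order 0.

b = (-2/5, 7/5)
c = (0, -2/3)
Σ b_i: (-2/5)·1 + 7/5·1 = 1 ✓
b·c: 7/5·(-2/3) = -14/15 ≠ 1/2 ⇒ order 1.

1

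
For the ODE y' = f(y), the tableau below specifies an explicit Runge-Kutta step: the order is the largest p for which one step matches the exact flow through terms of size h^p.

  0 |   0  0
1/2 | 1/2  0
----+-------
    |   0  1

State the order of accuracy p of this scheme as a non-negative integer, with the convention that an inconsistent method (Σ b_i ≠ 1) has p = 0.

2

b = (0, 1)
c = (0, 1/2)
Σ b_i: 1·1 = 1 ✓
b·c: 1·1/2 = 1/2 ✓; 2 stages ⇒ order 2.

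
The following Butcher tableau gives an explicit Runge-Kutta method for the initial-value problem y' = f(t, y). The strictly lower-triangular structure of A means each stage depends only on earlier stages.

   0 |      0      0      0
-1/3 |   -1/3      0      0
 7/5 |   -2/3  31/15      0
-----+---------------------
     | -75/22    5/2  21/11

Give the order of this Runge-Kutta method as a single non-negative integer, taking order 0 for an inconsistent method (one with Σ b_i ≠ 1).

b = (-75/22, 5/2, 21/11)
c = (0, -1/3, 7/5)
Ac = (0, 0, -31/45)
Σ b_i: (-75/22)·1 + 5/2·1 + 21/11·1 = 1 ✓
b·c: 5/2·(-1/3) + 21/11·7/5 = 607/330 ≠ 1/2 ⇒ order 1.

1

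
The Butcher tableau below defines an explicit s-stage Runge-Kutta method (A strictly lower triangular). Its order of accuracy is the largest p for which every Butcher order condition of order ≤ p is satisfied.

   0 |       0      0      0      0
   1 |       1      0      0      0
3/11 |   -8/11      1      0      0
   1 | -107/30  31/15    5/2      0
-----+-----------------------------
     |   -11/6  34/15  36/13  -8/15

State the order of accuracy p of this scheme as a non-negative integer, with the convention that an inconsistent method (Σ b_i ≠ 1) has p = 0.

0

b = (-11/6, 34/15, 36/13, -8/15)
c = (0, 1, 3/11, 1)
Ac = (0, 0, 1, 907/330)
Σ b_i: (-11/6)·1 + 34/15·1 + 36/13·1 + (-8/15)·1 = 347/130 ≠ 1 ⇒ order 0.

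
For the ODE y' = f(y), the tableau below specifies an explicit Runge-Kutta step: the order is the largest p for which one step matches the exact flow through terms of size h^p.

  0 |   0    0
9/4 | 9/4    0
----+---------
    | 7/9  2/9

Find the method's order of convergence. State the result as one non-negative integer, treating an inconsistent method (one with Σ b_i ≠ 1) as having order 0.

2

b = (7/9, 2/9)
c = (0, 9/4)
Σ b_i: 7/9·1 + 2/9·1 = 1 ✓
b·c: 2/9·9/4 = 1/2 ✓; 2 stages ⇒ order 2.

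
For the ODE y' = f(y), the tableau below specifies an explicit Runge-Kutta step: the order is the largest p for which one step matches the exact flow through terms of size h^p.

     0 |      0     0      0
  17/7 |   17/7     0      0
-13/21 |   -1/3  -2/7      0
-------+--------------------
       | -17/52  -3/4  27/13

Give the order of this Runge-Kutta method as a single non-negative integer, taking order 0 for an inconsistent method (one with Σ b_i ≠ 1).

b = (-17/52, -3/4, 27/13)
c = (0, 17/7, -13/21)
Ac = (0, 0, -34/49)
Σ b_i: (-17/52)·1 + (-3/4)·1 + 27/13·1 = 1 ✓
b·c: (-3/4)·17/7 + 27/13·(-13/21) = -87/28 ≠ 1/2 ⇒ order 1.

1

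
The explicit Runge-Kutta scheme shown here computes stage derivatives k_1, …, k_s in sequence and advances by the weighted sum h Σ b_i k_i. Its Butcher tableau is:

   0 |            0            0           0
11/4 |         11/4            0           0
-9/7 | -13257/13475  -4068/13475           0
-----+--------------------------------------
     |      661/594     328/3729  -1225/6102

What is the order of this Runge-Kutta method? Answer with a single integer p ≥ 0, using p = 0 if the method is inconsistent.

b = (661/594, 328/3729, -1225/6102)
c = (0, 11/4, -9/7)
Ac = (0, 0, -1017/1225)
Σ b_i: 661/594·1 + 328/3729·1 + (-1225/6102)·1 = 1 ✓
b·c: 328/3729·11/4 + (-1225/6102)·(-9/7) = 1/2 ✓
b·c²: 328/3729·121/16 + (-1225/6102)·81/49 = 1/3 ✓
b·Ac: (-1225/6102)·(-1017/1225) = 1/6 ✓; 3 stages ⇒ order 3.

3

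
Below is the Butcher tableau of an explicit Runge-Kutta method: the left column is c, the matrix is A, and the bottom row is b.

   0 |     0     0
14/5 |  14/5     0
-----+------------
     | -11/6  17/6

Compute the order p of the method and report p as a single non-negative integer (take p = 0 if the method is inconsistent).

1

b = (-11/6, 17/6)
c = (0, 14/5)
Σ b_i: (-11/6)·1 + 17/6·1 = 1 ✓
b·c: 17/6·14/5 = 119/15 ≠ 1/2 ⇒ order 1.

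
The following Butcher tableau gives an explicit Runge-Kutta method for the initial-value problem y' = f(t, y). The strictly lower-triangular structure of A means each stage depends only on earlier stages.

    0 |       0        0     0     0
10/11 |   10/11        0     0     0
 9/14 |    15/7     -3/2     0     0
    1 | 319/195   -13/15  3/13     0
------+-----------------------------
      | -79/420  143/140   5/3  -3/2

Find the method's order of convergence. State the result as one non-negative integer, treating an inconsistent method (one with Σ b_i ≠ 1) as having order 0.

b = (-79/420, 143/140, 5/3, -3/2)
c = (0, 10/11, 9/14, 1)
Ac = (0, 0, -15/11, -3841/6006)
Σ b_i: (-79/420)·1 + 143/140·1 + 5/3·1 + (-3/2)·1 = 1 ✓
b·c: 143/140·10/11 + 5/3·9/14 + (-3/2)·1 = 1/2 ✓
b·c²: 143/140·100/121 + 5/3·81/196 + (-3/2)·1 = 71/2156 ≠ 1/3 ⇒ order 2.
b·Ac: 5/3·(-15/11) + (-3/2)·(-3841/6006) = -5259/4004 ≠ 1/6

2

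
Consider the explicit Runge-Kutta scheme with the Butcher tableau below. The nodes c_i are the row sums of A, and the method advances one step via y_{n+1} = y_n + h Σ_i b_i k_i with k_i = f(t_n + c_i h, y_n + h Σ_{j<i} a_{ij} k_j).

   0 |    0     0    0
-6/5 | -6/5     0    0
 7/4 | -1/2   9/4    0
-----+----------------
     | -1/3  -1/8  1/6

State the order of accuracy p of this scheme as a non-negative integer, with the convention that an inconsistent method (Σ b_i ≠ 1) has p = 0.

0

b = (-1/3, -1/8, 1/6)
c = (0, -6/5, 7/4)
Ac = (0, 0, -27/10)
Σ b_i: (-1/3)·1 + (-1/8)·1 + 1/6·1 = -7/24 ≠ 1 ⇒ order 0.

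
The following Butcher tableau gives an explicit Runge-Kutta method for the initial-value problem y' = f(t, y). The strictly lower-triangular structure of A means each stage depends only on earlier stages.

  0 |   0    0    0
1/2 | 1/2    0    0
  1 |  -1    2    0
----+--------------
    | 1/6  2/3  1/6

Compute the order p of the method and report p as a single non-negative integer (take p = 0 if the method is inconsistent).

b = (1/6, 2/3, 1/6)
c = (0, 1/2, 1)
Ac = (0, 0, 1)
Σ b_i: 1/6·1 + 2/3·1 + 1/6·1 = 1 ✓
b·c: 2/3·1/2 + 1/6·1 = 1/2 ✓
b·c²: 2/3·1/4 + 1/6·1 = 1/3 ✓
b·Ac: 1/6·1 = 1/6 ✓; 3 stages ⇒ order 3.

3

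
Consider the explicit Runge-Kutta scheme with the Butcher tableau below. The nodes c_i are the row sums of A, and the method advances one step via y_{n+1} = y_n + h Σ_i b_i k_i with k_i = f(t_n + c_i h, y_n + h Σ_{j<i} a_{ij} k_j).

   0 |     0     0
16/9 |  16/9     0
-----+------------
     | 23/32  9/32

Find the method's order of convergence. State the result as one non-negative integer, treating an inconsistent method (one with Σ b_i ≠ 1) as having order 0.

2

b = (23/32, 9/32)
c = (0, 16/9)
Σ b_i: 23/32·1 + 9/32·1 = 1 ✓
b·c: 9/32·16/9 = 1/2 ✓; 2 stages ⇒ order 2.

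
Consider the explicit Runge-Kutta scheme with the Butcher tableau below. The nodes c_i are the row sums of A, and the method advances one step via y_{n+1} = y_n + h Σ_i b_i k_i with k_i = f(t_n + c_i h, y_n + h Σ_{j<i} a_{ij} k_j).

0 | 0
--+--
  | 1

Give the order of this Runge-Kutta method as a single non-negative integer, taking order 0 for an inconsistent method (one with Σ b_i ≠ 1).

1

b = (1)
c = (0)
Σ b_i: 1·1 = 1 ✓; 1 stage ⇒ order 1.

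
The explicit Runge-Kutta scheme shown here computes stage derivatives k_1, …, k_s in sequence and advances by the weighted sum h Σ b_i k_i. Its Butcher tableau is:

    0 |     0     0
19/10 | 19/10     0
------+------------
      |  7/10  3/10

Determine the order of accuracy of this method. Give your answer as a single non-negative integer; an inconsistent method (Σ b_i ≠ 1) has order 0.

b = (7/10, 3/10)
c = (0, 19/10)
Σ b_i: 7/10·1 + 3/10·1 = 1 ✓
b·c: 3/10·19/10 = 57/100 ≠ 1/2 ⇒ order 1.

1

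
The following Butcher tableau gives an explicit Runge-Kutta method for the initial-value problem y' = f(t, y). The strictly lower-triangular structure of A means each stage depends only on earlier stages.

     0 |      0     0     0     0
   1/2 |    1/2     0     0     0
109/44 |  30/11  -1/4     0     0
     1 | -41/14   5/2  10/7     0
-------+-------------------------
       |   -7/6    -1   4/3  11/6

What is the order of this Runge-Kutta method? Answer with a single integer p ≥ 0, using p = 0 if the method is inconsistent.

b = (-7/6, -1, 4/3, 11/6)
c = (0, 1/2, 109/44, 1)
Ac = (0, 0, -1/8, 1475/308)
Σ b_i: (-7/6)·1 + (-1)·1 + 4/3·1 + 11/6·1 = 1 ✓
b·c: (-1)·1/2 + 4/3·109/44 + 11/6·1 = 51/11 ≠ 1/2 ⇒ order 1.

1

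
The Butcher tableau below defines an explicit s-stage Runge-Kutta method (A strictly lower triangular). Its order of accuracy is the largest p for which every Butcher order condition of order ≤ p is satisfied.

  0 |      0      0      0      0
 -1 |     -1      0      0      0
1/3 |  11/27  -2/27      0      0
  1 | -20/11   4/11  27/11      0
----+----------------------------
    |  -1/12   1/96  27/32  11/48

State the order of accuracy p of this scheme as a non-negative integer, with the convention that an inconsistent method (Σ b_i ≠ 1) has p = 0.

b = (-1/12, 1/96, 27/32, 11/48)
c = (0, -1, 1/3, 1)
Ac = (0, 0, 2/27, 5/11)
Σ b_i: (-1/12)·1 + 1/96·1 + 27/32·1 + 11/48·1 = 1 ✓
b·c: 1/96·(-1) + 27/32·1/3 + 11/48·1 = 1/2 ✓
b·c²: 1/96·1 + 27/32·1/9 + 11/48·1 = 1/3 ✓
b·Ac: 27/32·2/27 + 11/48·5/11 = 1/6 ✓
b·c³: 1/96·(-1) + 27/32·1/27 + 11/48·1 = 1/4 ✓
b·(c∘Ac): 27/32·2/81 + 11/48·5/11 = 1/8 ✓
b·Ac²: 27/32·(-2/27) + 11/48·7/11 = 1/12 ✓
b·A²c: 11/48·2/11 = 1/24 ✓; 4 stages ⇒ order 4.

4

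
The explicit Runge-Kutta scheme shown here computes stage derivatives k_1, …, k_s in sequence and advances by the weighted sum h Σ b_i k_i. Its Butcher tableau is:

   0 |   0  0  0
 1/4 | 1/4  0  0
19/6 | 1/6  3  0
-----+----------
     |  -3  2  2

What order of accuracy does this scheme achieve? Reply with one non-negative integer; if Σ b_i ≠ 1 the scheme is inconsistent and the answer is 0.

b = (-3, 2, 2)
c = (0, 1/4, 19/6)
Ac = (0, 0, 3/4)
Σ b_i: (-3)·1 + 2·1 + 2·1 = 1 ✓
b·c: 2·1/4 + 2·19/6 = 41/6 ≠ 1/2 ⇒ order 1.

1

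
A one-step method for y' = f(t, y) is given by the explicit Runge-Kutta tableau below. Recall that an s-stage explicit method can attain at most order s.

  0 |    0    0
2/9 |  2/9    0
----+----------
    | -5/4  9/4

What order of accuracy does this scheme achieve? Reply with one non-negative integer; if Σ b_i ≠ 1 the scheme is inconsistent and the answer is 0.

b = (-5/4, 9/4)
c = (0, 2/9)
Σ b_i: (-5/4)·1 + 9/4·1 = 1 ✓
b·c: 9/4·2/9 = 1/2 ✓; 2 stages ⇒ order 2.

2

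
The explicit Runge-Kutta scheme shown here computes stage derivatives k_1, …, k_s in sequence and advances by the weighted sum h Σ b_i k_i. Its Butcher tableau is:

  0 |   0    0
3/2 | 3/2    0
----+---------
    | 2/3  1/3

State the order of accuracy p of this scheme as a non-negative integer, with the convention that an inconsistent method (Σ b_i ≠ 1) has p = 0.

b = (2/3, 1/3)
c = (0, 3/2)
Σ b_i: 2/3·1 + 1/3·1 = 1 ✓
b·c: 1/3·3/2 = 1/2 ✓; 2 stages ⇒ order 2.

2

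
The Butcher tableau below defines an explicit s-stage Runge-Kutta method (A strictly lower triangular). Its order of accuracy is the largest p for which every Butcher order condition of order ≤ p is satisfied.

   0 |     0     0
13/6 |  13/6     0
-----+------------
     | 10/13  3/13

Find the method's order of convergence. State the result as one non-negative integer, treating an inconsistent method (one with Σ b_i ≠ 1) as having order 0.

2

b = (10/13, 3/13)
c = (0, 13/6)
Σ b_i: 10/13·1 + 3/13·1 = 1 ✓
b·c: 3/13·13/6 = 1/2 ✓; 2 stages ⇒ order 2.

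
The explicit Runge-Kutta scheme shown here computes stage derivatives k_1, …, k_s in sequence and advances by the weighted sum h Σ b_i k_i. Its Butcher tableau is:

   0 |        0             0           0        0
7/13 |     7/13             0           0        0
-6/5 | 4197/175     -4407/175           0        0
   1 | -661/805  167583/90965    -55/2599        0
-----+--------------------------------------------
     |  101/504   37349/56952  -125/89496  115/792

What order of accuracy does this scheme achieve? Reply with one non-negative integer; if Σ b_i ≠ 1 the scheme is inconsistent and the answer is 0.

b = (101/504, 37349/56952, -125/89496, 115/792)
c = (0, 7/13, -6/5, 1)
Ac = (0, 0, -339/25, 117/115)
Σ b_i: 101/504·1 + 37349/56952·1 + (-125/89496)·1 + 115/792·1 = 1 ✓
b·c: 37349/56952·7/13 + (-125/89496)·(-6/5) + 115/792·1 = 1/2 ✓
b·c²: 37349/56952·49/169 + (-125/89496)·36/25 + 115/792·1 = 1/3 ✓
b·Ac: (-125/89496)·(-339/25) + 115/792·117/115 = 1/6 ✓
b·c³: 37349/56952·343/2197 + (-125/89496)·(-216/125) + 115/792·1 = 1/4 ✓
b·(c∘Ac): (-125/89496)·2034/125 + 115/792·117/115 = 1/8 ✓
b·Ac²: (-125/89496)·(-2373/325) + 115/792·753/1495 = 1/12 ✓
b·A²c: 115/792·33/115 = 1/24 ✓; 4 stages ⇒ order 4.

4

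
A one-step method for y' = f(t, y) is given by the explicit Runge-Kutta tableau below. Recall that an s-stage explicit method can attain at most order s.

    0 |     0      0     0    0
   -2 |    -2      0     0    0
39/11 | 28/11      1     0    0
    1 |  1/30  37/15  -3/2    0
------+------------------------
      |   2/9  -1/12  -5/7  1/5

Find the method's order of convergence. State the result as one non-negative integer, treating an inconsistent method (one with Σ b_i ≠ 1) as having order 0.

b = (2/9, -1/12, -5/7, 1/5)
c = (0, -2, 39/11, 1)
Ac = (0, 0, -2, -3383/330)
Σ b_i: 2/9·1 + (-1/12)·1 + (-5/7)·1 + 1/5·1 = -473/1260 ≠ 1 ⇒ order 0.

0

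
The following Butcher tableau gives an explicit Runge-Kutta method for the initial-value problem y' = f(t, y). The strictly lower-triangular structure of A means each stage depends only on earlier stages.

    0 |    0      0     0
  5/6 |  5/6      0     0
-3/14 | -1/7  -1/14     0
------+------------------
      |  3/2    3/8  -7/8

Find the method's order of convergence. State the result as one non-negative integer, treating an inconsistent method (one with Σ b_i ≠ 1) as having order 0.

b = (3/2, 3/8, -7/8)
c = (0, 5/6, -3/14)
Ac = (0, 0, -5/84)
Σ b_i: 3/2·1 + 3/8·1 + (-7/8)·1 = 1 ✓
b·c: 3/8·5/6 + (-7/8)·(-3/14) = 1/2 ✓
b·c²: 3/8·25/36 + (-7/8)·9/196 = 37/168 ≠ 1/3 ⇒ order 2.
b·Ac: (-7/8)·(-5/84) = 5/96 ≠ 1/6

2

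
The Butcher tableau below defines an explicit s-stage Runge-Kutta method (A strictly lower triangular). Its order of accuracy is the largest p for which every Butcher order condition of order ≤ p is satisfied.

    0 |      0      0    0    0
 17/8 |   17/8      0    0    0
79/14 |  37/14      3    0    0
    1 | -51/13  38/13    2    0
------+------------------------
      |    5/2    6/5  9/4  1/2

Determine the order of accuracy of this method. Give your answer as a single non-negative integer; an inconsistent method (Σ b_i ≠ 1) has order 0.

0

b = (5/2, 6/5, 9/4, 1/2)
c = (0, 17/8, 79/14, 1)
Ac = (0, 0, 51/8, 6369/364)
Σ b_i: 5/2·1 + 6/5·1 + 9/4·1 + 1/2·1 = 129/20 ≠ 1 ⇒ order 0.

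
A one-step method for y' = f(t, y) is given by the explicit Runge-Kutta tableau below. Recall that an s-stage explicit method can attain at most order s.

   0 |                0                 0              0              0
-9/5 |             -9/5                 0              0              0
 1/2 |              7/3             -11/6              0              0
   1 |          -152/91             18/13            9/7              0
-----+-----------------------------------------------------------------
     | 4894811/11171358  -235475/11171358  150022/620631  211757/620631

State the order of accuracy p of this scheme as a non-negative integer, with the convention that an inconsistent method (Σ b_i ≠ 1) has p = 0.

3

b = (4894811/11171358, -235475/11171358, 150022/620631, 211757/620631)
c = (0, -9/5, 1/2, 1)
Ac = (0, 0, 33/10, -1683/910)
Σ b_i: 4894811/11171358·1 + (-235475/11171358)·1 + 150022/620631·1 + 211757/620631·1 = 1 ✓
b·c: (-235475/11171358)·(-9/5) + 150022/620631·1/2 + 211757/620631·1 = 1/2 ✓
b·c²: (-235475/11171358)·81/25 + 150022/620631·1/4 + 211757/620631·1 = 1/3 ✓
b·Ac: 150022/620631·33/10 + 211757/620631·(-1683/910) = 1/6 ✓
b·c³: (-235475/11171358)·(-729/125) + 150022/620631·1/8 + 211757/620631·1 = 6136073/12412620 ≠ 1/4 ⇒ order 3.
b·(c∘Ac): 150022/620631·33/20 + 211757/620631·(-1683/910) = -21833/94035 ≠ 1/8
b·Ac²: 150022/620631·(-297/50) + 211757/620631·43749/9100 = 282019/1379180 ≠ 1/12
b·A²c: 211757/620631·297/70 = 90753/62690 ≠ 1/24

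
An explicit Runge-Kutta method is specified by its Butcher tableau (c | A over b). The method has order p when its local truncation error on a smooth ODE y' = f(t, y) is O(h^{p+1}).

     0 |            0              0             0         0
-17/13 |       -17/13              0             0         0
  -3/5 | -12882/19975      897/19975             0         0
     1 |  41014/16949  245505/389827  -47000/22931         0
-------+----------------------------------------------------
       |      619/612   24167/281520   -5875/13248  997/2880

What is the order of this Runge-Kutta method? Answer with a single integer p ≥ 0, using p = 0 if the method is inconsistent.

4

b = (619/612, 24167/281520, -5875/13248, 997/2880)
c = (0, -17/13, -3/5, 1)
Ac = (0, 0, -69/1175, 405/997)
Σ b_i: 619/612·1 + 24167/281520·1 + (-5875/13248)·1 + 997/2880·1 = 1 ✓
b·c: 24167/281520·(-17/13) + (-5875/13248)·(-3/5) + 997/2880·1 = 1/2 ✓
b·c²: 24167/281520·289/169 + (-5875/13248)·9/25 + 997/2880·1 = 1/3 ✓
b·Ac: (-5875/13248)·(-69/1175) + 997/2880·405/997 = 1/6 ✓
b·c³: 24167/281520·(-4913/2197) + (-5875/13248)·(-27/125) + 997/2880·1 = 1/4 ✓
b·(c∘Ac): (-5875/13248)·207/5875 + 997/2880·405/997 = 1/8 ✓
b·Ac²: (-5875/13248)·1173/15275 + 997/2880·4395/12961 = 1/12 ✓
b·A²c: 997/2880·120/997 = 1/24 ✓; 4 stages ⇒ order 4.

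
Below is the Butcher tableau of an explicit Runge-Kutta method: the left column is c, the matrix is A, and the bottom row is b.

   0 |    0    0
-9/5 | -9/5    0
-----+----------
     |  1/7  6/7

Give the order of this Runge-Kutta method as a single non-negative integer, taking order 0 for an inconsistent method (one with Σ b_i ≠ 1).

b = (1/7, 6/7)
c = (0, -9/5)
Σ b_i: 1/7·1 + 6/7·1 = 1 ✓
b·c: 6/7·(-9/5) = -54/35 ≠ 1/2 ⇒ order 1.

1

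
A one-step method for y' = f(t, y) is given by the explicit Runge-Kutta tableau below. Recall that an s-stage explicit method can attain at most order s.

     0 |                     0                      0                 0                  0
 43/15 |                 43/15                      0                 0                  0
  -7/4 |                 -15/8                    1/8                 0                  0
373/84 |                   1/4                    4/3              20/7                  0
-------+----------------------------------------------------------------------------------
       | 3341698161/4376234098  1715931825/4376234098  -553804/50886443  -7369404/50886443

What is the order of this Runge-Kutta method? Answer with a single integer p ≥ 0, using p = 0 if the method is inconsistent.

b = (3341698161/4376234098, 1715931825/4376234098, -553804/50886443, -7369404/50886443)
c = (0, 43/15, -7/4, 373/84)
Ac = (0, 0, 43/120, -53/45)
Σ b_i: 3341698161/4376234098·1 + 1715931825/4376234098·1 + (-553804/50886443)·1 + (-7369404/50886443)·1 = 1 ✓
b·c: 1715931825/4376234098·43/15 + (-553804/50886443)·(-7/4) + (-7369404/50886443)·373/84 = 1/2 ✓
b·c²: 1715931825/4376234098·1849/225 + (-553804/50886443)·49/16 + (-7369404/50886443)·139129/7056 = 1/3 ✓
b·Ac: (-553804/50886443)·43/120 + (-7369404/50886443)·(-53/45) = 1/6 ✓
b·c³: 1715931825/4376234098·79507/3375 + (-553804/50886443)·(-343/64) + (-7369404/50886443)·51895117/592704 = -48225331667/14248204040 ≠ 1/4 ⇒ order 3.
b·(c∘Ac): (-553804/50886443)·(-301/480) + (-7369404/50886443)·(-19769/3780) = 2799970873/3663823896 ≠ 1/8
b·Ac²: (-553804/50886443)·1849/1800 + (-7369404/50886443)·53209/2700 = -13121819761/4579779870 ≠ 1/12
b·A²c: (-7369404/50886443)·43/42 = -7544866/50886443 ≠ 1/24

3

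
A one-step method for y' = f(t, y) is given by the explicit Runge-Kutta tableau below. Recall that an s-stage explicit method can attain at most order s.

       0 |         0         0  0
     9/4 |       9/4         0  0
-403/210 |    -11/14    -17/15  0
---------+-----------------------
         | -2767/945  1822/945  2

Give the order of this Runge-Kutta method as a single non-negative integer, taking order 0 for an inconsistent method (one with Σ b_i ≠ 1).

2

b = (-2767/945, 1822/945, 2)
c = (0, 9/4, -403/210)
Ac = (0, 0, -51/20)
Σ b_i: (-2767/945)·1 + 1822/945·1 + 2·1 = 1 ✓
b·c: 1822/945·9/4 + 2·(-403/210) = 1/2 ✓
b·c²: 1822/945·81/16 + 2·162409/44100 = 1510531/88200 ≠ 1/3 ⇒ order 2.
b·Ac: 2·(-51/20) = -51/10 ≠ 1/6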